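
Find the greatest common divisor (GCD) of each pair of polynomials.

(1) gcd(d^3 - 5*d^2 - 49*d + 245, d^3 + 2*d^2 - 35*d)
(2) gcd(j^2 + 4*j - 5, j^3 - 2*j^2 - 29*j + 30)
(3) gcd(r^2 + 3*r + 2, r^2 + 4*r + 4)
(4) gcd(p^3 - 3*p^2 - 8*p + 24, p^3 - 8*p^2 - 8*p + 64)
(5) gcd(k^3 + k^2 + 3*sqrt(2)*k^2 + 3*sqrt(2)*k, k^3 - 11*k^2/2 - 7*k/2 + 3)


(1) = gcd((d - 7)*(d - 5)*(d + 7), d*(d - 5)*(d + 7)) = d^2 + 2*d - 35
(2) = gcd((j - 1)*(j + 5), (j - 6)*(j - 1)*(j + 5)) = j^2 + 4*j - 5
(3) = r + 2
(4) = gcd((p - 3)*(p - 2*sqrt(2))*(p + 2*sqrt(2)), (p - 8)*(p - 2*sqrt(2))*(p + 2*sqrt(2))) = p^2 - 8
(5) = gcd(k*(k + 1)*(k + 3*sqrt(2)), (k - 6)*(k - 1/2)*(k + 1)) = k + 1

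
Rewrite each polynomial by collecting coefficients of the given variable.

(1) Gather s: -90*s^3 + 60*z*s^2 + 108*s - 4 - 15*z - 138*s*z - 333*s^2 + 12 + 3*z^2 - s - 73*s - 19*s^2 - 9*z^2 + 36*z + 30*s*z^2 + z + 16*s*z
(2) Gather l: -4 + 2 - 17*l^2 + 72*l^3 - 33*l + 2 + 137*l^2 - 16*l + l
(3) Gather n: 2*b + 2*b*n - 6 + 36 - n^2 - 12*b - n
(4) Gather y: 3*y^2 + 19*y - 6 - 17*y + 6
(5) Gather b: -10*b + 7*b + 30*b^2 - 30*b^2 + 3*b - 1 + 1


(1) = -90*s^3 + s^2*(60*z - 352) + s*(30*z^2 - 122*z + 34) - 6*z^2 + 22*z + 8
(2) = 72*l^3 + 120*l^2 - 48*l
(3) = -10*b - n^2 + n*(2*b - 1) + 30
(4) = 3*y^2 + 2*y
(5) = 0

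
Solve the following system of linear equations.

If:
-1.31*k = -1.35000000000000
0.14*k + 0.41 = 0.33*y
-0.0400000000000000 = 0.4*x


Then:
k = 1.03
x = -0.10
y = 1.68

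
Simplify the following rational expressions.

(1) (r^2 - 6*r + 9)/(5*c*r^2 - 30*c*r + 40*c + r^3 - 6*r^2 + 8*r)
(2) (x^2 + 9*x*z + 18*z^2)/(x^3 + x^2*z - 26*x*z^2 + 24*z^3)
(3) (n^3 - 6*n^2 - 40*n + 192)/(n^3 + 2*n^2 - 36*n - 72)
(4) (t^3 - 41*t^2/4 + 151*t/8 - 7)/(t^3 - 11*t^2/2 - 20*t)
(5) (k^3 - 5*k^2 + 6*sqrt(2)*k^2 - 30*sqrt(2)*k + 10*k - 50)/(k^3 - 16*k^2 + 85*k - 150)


(1) = (r^2 - 6*r + 9)/(5*c*r^2 - 30*c*r + 40*c + r^3 - 6*r^2 + 8*r)
(2) = (x + 3*z)/(x^2 - 5*x*z + 4*z^2)
(3) = (n^2 - 12*n + 32)/(n^2 - 4*n - 12)
(4) = (8*t^2 - 18*t + 7)/(8*t^2 + 20*t)
(5) = (k^2 + 6*sqrt(2)*k + 10)/(k^2 - 11*k + 30)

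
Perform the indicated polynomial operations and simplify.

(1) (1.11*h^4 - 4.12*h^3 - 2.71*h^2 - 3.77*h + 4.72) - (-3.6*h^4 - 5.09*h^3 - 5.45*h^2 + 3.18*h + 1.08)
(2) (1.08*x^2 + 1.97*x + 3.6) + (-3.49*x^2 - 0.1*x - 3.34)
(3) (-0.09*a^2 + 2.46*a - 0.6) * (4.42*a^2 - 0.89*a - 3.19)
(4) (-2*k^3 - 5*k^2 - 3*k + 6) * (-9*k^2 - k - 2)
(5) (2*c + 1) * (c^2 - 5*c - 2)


(1) = 4.71*h^4 + 0.97*h^3 + 2.74*h^2 - 6.95*h + 3.64
(2) = -2.41*x^2 + 1.87*x + 0.26
(3) = -0.3978*a^4 + 10.9533*a^3 - 4.5543*a^2 - 7.3134*a + 1.914
(4) = 18*k^5 + 47*k^4 + 36*k^3 - 41*k^2 - 12
(5) = 2*c^3 - 9*c^2 - 9*c - 2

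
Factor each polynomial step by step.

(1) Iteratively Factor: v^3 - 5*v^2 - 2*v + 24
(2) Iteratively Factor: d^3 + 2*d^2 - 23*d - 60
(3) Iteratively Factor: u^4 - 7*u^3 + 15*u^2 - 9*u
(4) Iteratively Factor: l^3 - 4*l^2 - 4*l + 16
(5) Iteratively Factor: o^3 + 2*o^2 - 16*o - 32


(1) = (v - 4)*(v^2 - v - 6) = (v - 4)*(v + 2)*(v - 3)
(2) = (d + 3)*(d^2 - d - 20) = (d - 5)*(d + 3)*(d + 4)
(3) = (u - 3)*(u^3 - 4*u^2 + 3*u) = (u - 3)^2*(u^2 - u) = (u - 3)^2*(u - 1)*(u)
(4) = (l - 4)*(l^2 - 4) = (l - 4)*(l - 2)*(l + 2)
(5) = (o + 2)*(o^2 - 16) = (o - 4)*(o + 2)*(o + 4)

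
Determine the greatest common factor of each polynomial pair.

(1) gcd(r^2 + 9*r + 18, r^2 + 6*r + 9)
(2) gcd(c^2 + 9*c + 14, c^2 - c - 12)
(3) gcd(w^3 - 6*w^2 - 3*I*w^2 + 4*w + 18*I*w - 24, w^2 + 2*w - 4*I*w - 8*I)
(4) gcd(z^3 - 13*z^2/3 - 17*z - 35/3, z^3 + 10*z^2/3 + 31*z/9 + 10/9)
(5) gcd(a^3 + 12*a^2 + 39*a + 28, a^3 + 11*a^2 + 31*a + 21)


(1) = gcd((r + 3)*(r + 6), (r + 3)^2) = r + 3
(2) = gcd((c + 2)*(c + 7), (c - 4)*(c + 3)) = 1
(3) = gcd((w - 6)*(w - 4*I)*(w + I), (w + 2)*(w - 4*I)) = w - 4*I
(4) = z^2 + 8*z/3 + 5/3
(5) = gcd((a + 1)*(a + 4)*(a + 7), (a + 1)*(a + 3)*(a + 7)) = a^2 + 8*a + 7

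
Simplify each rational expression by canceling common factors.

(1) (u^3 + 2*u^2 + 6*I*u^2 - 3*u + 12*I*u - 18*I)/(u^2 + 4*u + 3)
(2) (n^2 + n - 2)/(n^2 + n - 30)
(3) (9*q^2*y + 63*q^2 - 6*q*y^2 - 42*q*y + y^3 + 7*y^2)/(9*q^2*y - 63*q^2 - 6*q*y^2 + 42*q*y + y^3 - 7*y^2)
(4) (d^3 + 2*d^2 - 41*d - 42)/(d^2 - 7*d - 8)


(1) = (u^2 + u*(-1 + 6*I) - 6*I)/(u + 1)
(2) = (n^2 + n - 2)/(n^2 + n - 30)
(3) = (y + 7)/(y - 7)
(4) = (d^2 + d - 42)/(d - 8)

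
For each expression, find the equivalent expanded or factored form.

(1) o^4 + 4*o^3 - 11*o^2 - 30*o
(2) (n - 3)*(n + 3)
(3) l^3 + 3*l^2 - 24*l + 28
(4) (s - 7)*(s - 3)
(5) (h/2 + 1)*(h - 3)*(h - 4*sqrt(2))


(1) = o*(o - 3)*(o + 2)*(o + 5)
(2) = n^2 - 9
(3) = (l - 2)^2*(l + 7)
(4) = s^2 - 10*s + 21
(5) = h^3/2 - 2*sqrt(2)*h^2 - h^2/2 - 3*h + 2*sqrt(2)*h + 12*sqrt(2)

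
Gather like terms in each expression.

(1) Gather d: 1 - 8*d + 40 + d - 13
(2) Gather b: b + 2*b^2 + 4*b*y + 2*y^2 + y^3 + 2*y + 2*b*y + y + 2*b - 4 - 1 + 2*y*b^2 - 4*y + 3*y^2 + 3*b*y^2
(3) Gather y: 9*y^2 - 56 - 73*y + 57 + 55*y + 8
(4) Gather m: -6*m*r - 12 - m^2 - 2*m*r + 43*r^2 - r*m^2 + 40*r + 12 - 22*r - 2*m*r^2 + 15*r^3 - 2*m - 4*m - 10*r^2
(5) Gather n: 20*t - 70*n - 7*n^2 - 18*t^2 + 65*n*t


(1) = 28 - 7*d
(2) = b^2*(2*y + 2) + b*(3*y^2 + 6*y + 3) + y^3 + 5*y^2 - y - 5
(3) = 9*y^2 - 18*y + 9
(4) = m^2*(-r - 1) + m*(-2*r^2 - 8*r - 6) + 15*r^3 + 33*r^2 + 18*r
(5) = -7*n^2 + n*(65*t - 70) - 18*t^2 + 20*t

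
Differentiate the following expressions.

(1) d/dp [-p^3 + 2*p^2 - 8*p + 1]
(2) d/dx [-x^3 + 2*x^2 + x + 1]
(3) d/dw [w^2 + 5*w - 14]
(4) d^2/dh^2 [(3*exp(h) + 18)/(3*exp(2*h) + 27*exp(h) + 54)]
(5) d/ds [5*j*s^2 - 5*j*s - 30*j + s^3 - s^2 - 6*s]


(1) = -3*p^2 + 4*p - 8
(2) = -3*x^2 + 4*x + 1
(3) = 2*w + 5
(4) = (exp(h) - 3)*exp(h)/(exp(3*h) + 9*exp(2*h) + 27*exp(h) + 27)
(5) = 10*j*s - 5*j + 3*s^2 - 2*s - 6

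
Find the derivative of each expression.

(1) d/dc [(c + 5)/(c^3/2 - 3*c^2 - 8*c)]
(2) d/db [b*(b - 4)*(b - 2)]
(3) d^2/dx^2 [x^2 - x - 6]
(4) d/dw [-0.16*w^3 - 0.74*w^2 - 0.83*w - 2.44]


(1) = 2*(-2*c^3 - 9*c^2 + 60*c + 80)/(c^2*(c^4 - 12*c^3 + 4*c^2 + 192*c + 256))
(2) = 3*b^2 - 12*b + 8
(3) = 2
(4) = -0.48*w^2 - 1.48*w - 0.83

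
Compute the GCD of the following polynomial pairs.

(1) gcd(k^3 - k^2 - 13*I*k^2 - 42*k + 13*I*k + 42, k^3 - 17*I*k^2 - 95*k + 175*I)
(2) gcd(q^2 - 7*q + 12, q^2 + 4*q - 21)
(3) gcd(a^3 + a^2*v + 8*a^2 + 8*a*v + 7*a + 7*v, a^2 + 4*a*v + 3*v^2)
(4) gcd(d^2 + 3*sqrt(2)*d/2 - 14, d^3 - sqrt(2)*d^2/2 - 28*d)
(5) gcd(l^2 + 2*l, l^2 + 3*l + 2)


(1) = k - 7*I
(2) = q - 3
(3) = a + v
(4) = gcd((d - 2*sqrt(2))*(d + 7*sqrt(2)/2), d*(d - 4*sqrt(2))*(d + 7*sqrt(2)/2)) = d + 7*sqrt(2)/2
(5) = l + 2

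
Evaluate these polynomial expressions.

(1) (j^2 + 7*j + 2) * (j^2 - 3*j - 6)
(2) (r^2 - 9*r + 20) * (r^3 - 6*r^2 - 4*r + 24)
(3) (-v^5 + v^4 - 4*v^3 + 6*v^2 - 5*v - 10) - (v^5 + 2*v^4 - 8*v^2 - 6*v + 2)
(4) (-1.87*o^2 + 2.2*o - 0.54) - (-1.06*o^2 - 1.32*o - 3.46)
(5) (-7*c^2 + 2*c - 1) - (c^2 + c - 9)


(1) = j^4 + 4*j^3 - 25*j^2 - 48*j - 12
(2) = r^5 - 15*r^4 + 70*r^3 - 60*r^2 - 296*r + 480
(3) = -2*v^5 - v^4 - 4*v^3 + 14*v^2 + v - 12
(4) = -0.81*o^2 + 3.52*o + 2.92
(5) = -8*c^2 + c + 8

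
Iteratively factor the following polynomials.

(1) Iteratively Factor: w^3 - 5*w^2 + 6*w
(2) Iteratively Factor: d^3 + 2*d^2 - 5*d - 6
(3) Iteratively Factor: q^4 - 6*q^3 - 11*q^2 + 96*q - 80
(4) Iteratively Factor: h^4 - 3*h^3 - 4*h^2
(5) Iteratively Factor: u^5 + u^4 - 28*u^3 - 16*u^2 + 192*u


(1) = (w)*(w^2 - 5*w + 6) = w*(w - 3)*(w - 2)
(2) = (d + 3)*(d^2 - d - 2) = (d + 1)*(d + 3)*(d - 2)
(3) = (q + 4)*(q^3 - 10*q^2 + 29*q - 20) = (q - 1)*(q + 4)*(q^2 - 9*q + 20) = (q - 4)*(q - 1)*(q + 4)*(q - 5)
(4) = (h + 1)*(h^3 - 4*h^2) = h*(h + 1)*(h^2 - 4*h) = h*(h - 4)*(h + 1)*(h)
(5) = (u - 3)*(u^4 + 4*u^3 - 16*u^2 - 64*u) = (u - 4)*(u - 3)*(u^3 + 8*u^2 + 16*u) = (u - 4)*(u - 3)*(u + 4)*(u^2 + 4*u) = (u - 4)*(u - 3)*(u + 4)^2*(u)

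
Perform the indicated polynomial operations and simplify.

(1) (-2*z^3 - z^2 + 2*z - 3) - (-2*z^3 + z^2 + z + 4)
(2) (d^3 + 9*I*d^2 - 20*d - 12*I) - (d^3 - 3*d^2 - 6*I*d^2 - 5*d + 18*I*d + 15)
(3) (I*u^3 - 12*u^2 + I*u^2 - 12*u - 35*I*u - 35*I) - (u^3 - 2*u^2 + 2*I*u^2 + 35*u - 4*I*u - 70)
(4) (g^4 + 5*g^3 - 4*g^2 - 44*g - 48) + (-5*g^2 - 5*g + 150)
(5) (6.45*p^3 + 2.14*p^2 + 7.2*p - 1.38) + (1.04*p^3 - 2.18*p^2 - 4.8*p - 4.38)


(1) = -2*z^2 + z - 7
(2) = 3*d^2 + 15*I*d^2 - 15*d - 18*I*d - 15 - 12*I
(3) = -u^3 + I*u^3 - 10*u^2 - I*u^2 - 47*u - 31*I*u + 70 - 35*I
(4) = g^4 + 5*g^3 - 9*g^2 - 49*g + 102
(5) = 7.49*p^3 - 0.04*p^2 + 2.4*p - 5.76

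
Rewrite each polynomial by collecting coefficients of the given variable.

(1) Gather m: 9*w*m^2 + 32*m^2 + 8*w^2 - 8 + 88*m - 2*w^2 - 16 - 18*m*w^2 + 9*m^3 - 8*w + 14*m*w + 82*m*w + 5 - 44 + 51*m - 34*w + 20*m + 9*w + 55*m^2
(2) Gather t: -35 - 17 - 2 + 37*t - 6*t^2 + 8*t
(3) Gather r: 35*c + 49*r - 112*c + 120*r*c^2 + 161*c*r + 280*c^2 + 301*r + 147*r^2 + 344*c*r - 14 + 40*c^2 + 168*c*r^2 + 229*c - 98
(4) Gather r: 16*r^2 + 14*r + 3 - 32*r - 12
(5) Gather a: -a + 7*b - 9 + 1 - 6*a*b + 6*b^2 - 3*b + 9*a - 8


(1) = 9*m^3 + m^2*(9*w + 87) + m*(-18*w^2 + 96*w + 159) + 6*w^2 - 33*w - 63
(2) = -6*t^2 + 45*t - 54
(3) = 320*c^2 + 152*c + r^2*(168*c + 147) + r*(120*c^2 + 505*c + 350) - 112
(4) = 16*r^2 - 18*r - 9
(5) = a*(8 - 6*b) + 6*b^2 + 4*b - 16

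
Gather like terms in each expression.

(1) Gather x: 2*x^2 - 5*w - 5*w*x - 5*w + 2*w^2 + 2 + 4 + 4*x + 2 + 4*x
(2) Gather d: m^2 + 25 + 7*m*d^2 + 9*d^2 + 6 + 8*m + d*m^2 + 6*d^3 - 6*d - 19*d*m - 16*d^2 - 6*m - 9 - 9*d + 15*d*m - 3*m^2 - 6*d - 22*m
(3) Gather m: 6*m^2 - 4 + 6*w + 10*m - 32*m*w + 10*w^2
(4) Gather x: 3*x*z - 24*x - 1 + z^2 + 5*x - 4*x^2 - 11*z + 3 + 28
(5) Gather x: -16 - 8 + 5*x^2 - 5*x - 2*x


(1) = 2*w^2 - 10*w + 2*x^2 + x*(8 - 5*w) + 8
(2) = 6*d^3 + d^2*(7*m - 7) + d*(m^2 - 4*m - 21) - 2*m^2 - 20*m + 22
(3) = 6*m^2 + m*(10 - 32*w) + 10*w^2 + 6*w - 4
(4) = -4*x^2 + x*(3*z - 19) + z^2 - 11*z + 30
(5) = 5*x^2 - 7*x - 24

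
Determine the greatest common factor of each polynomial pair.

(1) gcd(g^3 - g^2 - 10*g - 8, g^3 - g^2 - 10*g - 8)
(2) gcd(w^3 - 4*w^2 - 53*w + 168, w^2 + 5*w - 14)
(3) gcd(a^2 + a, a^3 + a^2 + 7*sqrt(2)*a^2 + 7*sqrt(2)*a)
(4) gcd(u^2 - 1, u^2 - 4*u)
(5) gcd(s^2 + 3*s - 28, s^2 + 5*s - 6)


(1) = g^3 - g^2 - 10*g - 8
(2) = w + 7
(3) = gcd(a*(a + 1), a*(a + 1)*(a + 7*sqrt(2))) = a^2 + a
(4) = gcd((u - 1)*(u + 1), u*(u - 4)) = 1
(5) = gcd((s - 4)*(s + 7), (s - 1)*(s + 6)) = 1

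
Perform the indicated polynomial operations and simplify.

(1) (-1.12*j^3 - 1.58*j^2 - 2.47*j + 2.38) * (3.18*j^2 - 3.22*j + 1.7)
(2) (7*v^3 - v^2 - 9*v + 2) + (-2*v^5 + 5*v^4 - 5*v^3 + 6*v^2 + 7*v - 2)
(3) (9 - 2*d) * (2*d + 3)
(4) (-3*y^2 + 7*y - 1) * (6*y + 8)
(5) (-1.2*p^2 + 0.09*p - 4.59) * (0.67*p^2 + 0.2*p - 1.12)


(1) = -3.5616*j^5 - 1.418*j^4 - 4.671*j^3 + 12.8358*j^2 - 11.8626*j + 4.046
(2) = -2*v^5 + 5*v^4 + 2*v^3 + 5*v^2 - 2*v
(3) = -4*d^2 + 12*d + 27
(4) = -18*y^3 + 18*y^2 + 50*y - 8
(5) = -0.804*p^4 - 0.1797*p^3 - 1.7133*p^2 - 1.0188*p + 5.1408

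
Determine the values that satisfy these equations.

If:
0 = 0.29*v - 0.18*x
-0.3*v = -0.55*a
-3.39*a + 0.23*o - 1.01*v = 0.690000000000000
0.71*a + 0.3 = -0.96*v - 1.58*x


Then:
a = -0.04
o = 2.04
v = -0.08
x = -0.12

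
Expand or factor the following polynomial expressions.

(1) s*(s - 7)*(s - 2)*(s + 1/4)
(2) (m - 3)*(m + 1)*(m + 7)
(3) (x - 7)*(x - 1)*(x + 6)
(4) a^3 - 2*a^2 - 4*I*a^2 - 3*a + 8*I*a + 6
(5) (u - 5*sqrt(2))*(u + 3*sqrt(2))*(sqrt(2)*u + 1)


(1) = s^4 - 35*s^3/4 + 47*s^2/4 + 7*s/2
(2) = m^3 + 5*m^2 - 17*m - 21
(3) = x^3 - 2*x^2 - 41*x + 42
(4) = (a - 2)*(a - 3*I)*(a - I)
(5) = sqrt(2)*u^3 - 3*u^2 - 32*sqrt(2)*u - 30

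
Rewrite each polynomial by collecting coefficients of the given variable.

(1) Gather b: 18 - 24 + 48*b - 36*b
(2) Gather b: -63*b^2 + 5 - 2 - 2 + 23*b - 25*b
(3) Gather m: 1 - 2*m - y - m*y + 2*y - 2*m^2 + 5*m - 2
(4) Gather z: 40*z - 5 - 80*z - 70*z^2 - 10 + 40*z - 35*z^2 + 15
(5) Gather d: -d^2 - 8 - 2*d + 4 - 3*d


(1) = 12*b - 6
(2) = -63*b^2 - 2*b + 1
(3) = -2*m^2 + m*(3 - y) + y - 1
(4) = -105*z^2
(5) = -d^2 - 5*d - 4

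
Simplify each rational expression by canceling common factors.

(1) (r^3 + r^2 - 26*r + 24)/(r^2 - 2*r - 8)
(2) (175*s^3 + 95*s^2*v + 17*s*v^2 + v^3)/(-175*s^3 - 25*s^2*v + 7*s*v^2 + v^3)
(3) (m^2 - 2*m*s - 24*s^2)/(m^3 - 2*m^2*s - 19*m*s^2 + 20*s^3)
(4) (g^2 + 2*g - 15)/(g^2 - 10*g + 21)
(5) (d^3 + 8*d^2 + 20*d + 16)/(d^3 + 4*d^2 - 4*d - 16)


(1) = (r^2 + 5*r - 6)/(r + 2)
(2) = (-5*s - v)/(5*s - v)
(3) = (m - 6*s)/(m^2 - 6*m*s + 5*s^2)
(4) = (g + 5)/(g - 7)
(5) = (d + 2)/(d - 2)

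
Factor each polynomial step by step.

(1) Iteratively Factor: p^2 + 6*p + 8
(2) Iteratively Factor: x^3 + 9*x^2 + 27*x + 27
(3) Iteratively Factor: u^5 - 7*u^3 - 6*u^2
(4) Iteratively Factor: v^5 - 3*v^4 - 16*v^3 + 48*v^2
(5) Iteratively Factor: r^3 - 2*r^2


(1) = (p + 2)*(p + 4)
(2) = (x + 3)*(x^2 + 6*x + 9) = (x + 3)^2*(x + 3)
(3) = (u + 2)*(u^4 - 2*u^3 - 3*u^2) = u*(u + 2)*(u^3 - 2*u^2 - 3*u) = u*(u - 3)*(u + 2)*(u^2 + u) = u^2*(u - 3)*(u + 2)*(u + 1)
(4) = (v + 4)*(v^4 - 7*v^3 + 12*v^2) = (v - 4)*(v + 4)*(v^3 - 3*v^2) = v*(v - 4)*(v + 4)*(v^2 - 3*v) = v^2*(v - 4)*(v + 4)*(v - 3)
(5) = (r - 2)*(r^2) = r*(r - 2)*(r)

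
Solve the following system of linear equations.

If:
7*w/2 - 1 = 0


Then:
w = 2/7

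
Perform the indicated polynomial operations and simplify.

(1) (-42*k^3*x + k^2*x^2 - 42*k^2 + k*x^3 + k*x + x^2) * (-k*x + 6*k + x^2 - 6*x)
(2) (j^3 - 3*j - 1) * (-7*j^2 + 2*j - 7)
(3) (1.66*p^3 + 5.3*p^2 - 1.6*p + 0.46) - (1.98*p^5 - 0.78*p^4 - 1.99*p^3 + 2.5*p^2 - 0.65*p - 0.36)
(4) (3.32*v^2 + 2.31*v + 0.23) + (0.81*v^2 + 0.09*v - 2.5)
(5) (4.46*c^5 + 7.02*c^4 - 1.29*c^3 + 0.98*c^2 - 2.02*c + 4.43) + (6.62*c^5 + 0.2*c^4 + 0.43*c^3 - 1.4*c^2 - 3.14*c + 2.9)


(1) = 42*k^4*x^2 - 252*k^4*x - 43*k^3*x^3 + 258*k^3*x^2 + 42*k^3*x - 252*k^3 - 43*k^2*x^2 + 258*k^2*x + k*x^5 - 6*k*x^4 + x^4 - 6*x^3
(2) = -7*j^5 + 2*j^4 + 14*j^3 + j^2 + 19*j + 7
(3) = -1.98*p^5 + 0.78*p^4 + 3.65*p^3 + 2.8*p^2 - 0.95*p + 0.82
(4) = 4.13*v^2 + 2.4*v - 2.27
(5) = 11.08*c^5 + 7.22*c^4 - 0.86*c^3 - 0.42*c^2 - 5.16*c + 7.33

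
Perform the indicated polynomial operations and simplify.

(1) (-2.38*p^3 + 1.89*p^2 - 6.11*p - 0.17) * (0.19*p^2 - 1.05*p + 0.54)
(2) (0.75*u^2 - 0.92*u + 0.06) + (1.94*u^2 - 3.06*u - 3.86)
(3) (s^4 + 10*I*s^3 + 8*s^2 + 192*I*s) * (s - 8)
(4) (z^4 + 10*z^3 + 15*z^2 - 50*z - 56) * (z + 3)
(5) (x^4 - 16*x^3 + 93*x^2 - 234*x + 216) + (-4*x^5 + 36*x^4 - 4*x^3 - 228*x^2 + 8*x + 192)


(1) = -0.4522*p^5 + 2.8581*p^4 - 4.4306*p^3 + 7.4038*p^2 - 3.1209*p - 0.0918
(2) = 2.69*u^2 - 3.98*u - 3.8
(3) = s^5 - 8*s^4 + 10*I*s^4 + 8*s^3 - 80*I*s^3 - 64*s^2 + 192*I*s^2 - 1536*I*s
(4) = z^5 + 13*z^4 + 45*z^3 - 5*z^2 - 206*z - 168
(5) = -4*x^5 + 37*x^4 - 20*x^3 - 135*x^2 - 226*x + 408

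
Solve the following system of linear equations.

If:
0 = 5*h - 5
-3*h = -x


Then:
h = 1
x = 3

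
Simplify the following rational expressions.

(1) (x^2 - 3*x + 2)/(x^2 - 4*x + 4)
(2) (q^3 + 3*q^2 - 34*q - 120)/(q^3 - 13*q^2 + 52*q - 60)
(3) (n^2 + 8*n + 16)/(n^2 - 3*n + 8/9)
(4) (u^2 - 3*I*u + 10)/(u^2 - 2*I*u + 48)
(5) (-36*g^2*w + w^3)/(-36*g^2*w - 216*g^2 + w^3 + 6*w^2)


(1) = (x - 1)/(x - 2)
(2) = (q^2 + 9*q + 20)/(q^2 - 7*q + 10)
(3) = (9*n^2 + 72*n + 144)/(9*n^2 - 27*n + 8)
(4) = (u^2 - 3*I*u + 10)/(u^2 - 2*I*u + 48)
(5) = w/(w + 6)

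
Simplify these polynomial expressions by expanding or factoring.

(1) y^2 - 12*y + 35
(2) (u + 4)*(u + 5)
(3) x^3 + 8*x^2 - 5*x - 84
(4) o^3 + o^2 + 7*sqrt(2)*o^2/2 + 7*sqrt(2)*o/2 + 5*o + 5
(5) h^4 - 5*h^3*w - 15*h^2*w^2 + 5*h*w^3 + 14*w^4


(1) = (y - 7)*(y - 5)
(2) = u^2 + 9*u + 20
(3) = (x - 3)*(x + 4)*(x + 7)
(4) = (o + 1)*(o + sqrt(2))*(o + 5*sqrt(2)/2)
(5) = (h - 7*w)*(h - w)*(h + w)*(h + 2*w)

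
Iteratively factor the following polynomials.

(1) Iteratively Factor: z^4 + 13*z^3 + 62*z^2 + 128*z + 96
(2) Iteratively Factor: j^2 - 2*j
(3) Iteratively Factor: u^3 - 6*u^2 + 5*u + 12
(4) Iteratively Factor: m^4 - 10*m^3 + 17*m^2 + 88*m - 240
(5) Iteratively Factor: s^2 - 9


(1) = (z + 2)*(z^3 + 11*z^2 + 40*z + 48) = (z + 2)*(z + 3)*(z^2 + 8*z + 16) = (z + 2)*(z + 3)*(z + 4)*(z + 4)
(2) = (j)*(j - 2)
(3) = (u - 4)*(u^2 - 2*u - 3) = (u - 4)*(u + 1)*(u - 3)
(4) = (m + 3)*(m^3 - 13*m^2 + 56*m - 80) = (m - 5)*(m + 3)*(m^2 - 8*m + 16) = (m - 5)*(m - 4)*(m + 3)*(m - 4)
(5) = (s + 3)*(s - 3)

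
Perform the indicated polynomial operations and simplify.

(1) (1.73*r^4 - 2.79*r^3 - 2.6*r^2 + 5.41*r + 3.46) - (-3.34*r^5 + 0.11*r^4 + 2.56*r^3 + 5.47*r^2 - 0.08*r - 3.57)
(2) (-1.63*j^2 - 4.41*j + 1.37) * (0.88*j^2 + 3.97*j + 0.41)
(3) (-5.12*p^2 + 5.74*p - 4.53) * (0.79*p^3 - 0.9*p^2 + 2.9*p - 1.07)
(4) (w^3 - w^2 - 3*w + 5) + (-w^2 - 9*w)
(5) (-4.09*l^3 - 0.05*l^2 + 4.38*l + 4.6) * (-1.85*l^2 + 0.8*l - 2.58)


(1) = 3.34*r^5 + 1.62*r^4 - 5.35*r^3 - 8.07*r^2 + 5.49*r + 7.03
(2) = -1.4344*j^4 - 10.3519*j^3 - 16.9704*j^2 + 3.6308*j + 0.5617
(3) = -4.0448*p^5 + 9.1426*p^4 - 23.5927*p^3 + 26.2014*p^2 - 19.2788*p + 4.8471
(4) = w^3 - 2*w^2 - 12*w + 5
(5) = 7.5665*l^5 - 3.1795*l^4 + 2.4092*l^3 - 4.877*l^2 - 7.6204*l - 11.868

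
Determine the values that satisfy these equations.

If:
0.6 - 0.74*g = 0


Then:
g = 0.81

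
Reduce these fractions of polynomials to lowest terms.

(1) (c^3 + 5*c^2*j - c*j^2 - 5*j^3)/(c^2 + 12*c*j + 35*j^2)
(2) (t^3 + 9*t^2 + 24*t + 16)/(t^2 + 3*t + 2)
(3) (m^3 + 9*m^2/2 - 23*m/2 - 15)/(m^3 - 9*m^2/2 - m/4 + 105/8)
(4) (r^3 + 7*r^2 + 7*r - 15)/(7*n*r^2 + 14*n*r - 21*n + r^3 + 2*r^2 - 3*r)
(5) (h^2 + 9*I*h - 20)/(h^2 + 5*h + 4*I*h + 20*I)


(1) = (c^2 - j^2)/(c + 7*j)
(2) = (t^2 + 8*t + 16)/(t + 2)
(3) = (4*m^2 + 28*m + 24)/(4*m^2 - 8*m - 21)
(4) = (r + 5)/(7*n + r)
(5) = (h + 5*I)/(h + 5)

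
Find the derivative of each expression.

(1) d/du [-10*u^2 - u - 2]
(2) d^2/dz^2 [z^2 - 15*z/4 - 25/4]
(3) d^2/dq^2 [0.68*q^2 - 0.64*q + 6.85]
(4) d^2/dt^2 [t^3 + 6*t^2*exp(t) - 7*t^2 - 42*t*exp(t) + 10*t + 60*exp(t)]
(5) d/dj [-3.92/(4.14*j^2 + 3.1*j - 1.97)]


(1) = -20*u - 1
(2) = 2
(3) = 1.36000000000000
(4) = 6*t^2*exp(t) - 18*t*exp(t) + 6*t - 12*exp(t) - 14
(5) = (32.4576*j + 12.152)/(4.14*j^2 + 3.1*j - 1.97)^2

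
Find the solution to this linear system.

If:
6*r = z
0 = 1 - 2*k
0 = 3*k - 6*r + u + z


Then:
k = 1/2
r = z/6
u = -3/2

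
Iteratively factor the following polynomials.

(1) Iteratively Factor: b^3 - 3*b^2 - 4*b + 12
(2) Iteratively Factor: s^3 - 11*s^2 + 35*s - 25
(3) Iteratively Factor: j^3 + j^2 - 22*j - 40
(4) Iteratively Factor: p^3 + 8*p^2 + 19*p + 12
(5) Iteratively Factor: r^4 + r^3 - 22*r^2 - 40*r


(1) = (b - 2)*(b^2 - b - 6) = (b - 3)*(b - 2)*(b + 2)
(2) = (s - 5)*(s^2 - 6*s + 5) = (s - 5)^2*(s - 1)
(3) = (j + 4)*(j^2 - 3*j - 10) = (j + 2)*(j + 4)*(j - 5)
(4) = (p + 3)*(p^2 + 5*p + 4) = (p + 1)*(p + 3)*(p + 4)
(5) = (r + 2)*(r^3 - r^2 - 20*r) = r*(r + 2)*(r^2 - r - 20) = r*(r - 5)*(r + 2)*(r + 4)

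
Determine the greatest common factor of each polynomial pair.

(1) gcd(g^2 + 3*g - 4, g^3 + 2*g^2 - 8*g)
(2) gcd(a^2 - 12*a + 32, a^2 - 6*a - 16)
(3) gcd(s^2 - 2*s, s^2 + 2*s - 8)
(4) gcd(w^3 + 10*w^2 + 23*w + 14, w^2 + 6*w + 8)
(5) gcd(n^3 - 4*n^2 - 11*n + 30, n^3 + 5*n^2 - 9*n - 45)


(1) = gcd((g - 1)*(g + 4), g*(g - 2)*(g + 4)) = g + 4
(2) = gcd((a - 8)*(a - 4), (a - 8)*(a + 2)) = a - 8
(3) = gcd(s*(s - 2), (s - 2)*(s + 4)) = s - 2
(4) = w + 2
(5) = n + 3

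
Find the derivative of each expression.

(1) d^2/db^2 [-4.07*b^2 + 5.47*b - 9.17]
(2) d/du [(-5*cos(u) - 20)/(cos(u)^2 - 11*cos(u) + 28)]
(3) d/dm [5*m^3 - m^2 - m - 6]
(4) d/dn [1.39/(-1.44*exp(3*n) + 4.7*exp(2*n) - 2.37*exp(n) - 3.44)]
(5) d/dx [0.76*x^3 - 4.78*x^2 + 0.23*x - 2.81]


(1) = -8.14000000000000
(2) = 5*(sin(u)^2 - 8*cos(u) + 71)*sin(u)/(cos(u)^2 - 11*cos(u) + 28)^2
(3) = 15*m^2 - 2*m - 1
(4) = (6.0048*exp(2*n) - 13.066*exp(n) + 3.2943)*exp(n)/(1.44*exp(3*n) - 4.7*exp(2*n) + 2.37*exp(n) + 3.44)^2
(5) = 2.28*x^2 - 9.56*x + 0.23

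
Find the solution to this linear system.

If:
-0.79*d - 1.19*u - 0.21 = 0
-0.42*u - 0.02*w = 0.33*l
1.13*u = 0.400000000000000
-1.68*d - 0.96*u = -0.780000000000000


Then:
No Solution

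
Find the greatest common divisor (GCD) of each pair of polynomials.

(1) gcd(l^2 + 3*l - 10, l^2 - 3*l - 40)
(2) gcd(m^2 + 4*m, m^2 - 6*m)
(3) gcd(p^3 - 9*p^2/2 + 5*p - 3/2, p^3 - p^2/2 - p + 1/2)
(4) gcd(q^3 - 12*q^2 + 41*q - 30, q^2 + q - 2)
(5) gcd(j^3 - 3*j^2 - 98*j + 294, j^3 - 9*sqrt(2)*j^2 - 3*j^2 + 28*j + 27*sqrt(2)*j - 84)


(1) = l + 5
(2) = m
(3) = gcd((p - 3)*(p - 1)*(p - 1/2), (p - 1)*(p - 1/2)*(p + 1)) = p^2 - 3*p/2 + 1/2
(4) = gcd((q - 6)*(q - 5)*(q - 1), (q - 1)*(q + 2)) = q - 1
(5) = gcd((j - 3)*(j - 7*sqrt(2))*(j + 7*sqrt(2)), (j - 3)*(j - 7*sqrt(2))*(j - 2*sqrt(2))) = j^2 + j*(-7*sqrt(2) - 3) + 21*sqrt(2)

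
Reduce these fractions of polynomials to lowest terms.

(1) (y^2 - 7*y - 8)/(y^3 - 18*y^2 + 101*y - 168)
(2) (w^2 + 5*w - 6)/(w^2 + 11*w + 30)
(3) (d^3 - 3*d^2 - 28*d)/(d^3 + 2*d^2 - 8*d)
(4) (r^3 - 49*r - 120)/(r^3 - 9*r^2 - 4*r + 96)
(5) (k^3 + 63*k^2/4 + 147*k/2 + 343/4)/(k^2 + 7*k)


(1) = (y + 1)/(y^2 - 10*y + 21)
(2) = (w - 1)/(w + 5)
(3) = (d - 7)/(d - 2)
(4) = (r + 5)/(r - 4)
(5) = (4*k^2 + 35*k + 49)/(4*k)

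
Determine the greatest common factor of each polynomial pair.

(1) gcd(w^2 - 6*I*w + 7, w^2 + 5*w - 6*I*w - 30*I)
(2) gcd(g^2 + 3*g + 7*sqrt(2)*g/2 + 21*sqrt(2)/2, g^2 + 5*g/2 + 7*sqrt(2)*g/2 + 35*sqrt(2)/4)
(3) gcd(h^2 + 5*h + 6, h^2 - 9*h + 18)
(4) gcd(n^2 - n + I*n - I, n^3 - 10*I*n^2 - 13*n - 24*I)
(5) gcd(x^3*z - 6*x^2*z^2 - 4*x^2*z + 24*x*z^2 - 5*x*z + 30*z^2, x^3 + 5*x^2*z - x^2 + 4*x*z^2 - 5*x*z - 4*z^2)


(1) = 1
(2) = g + 7*sqrt(2)/2
(3) = 1
(4) = n + I
(5) = 1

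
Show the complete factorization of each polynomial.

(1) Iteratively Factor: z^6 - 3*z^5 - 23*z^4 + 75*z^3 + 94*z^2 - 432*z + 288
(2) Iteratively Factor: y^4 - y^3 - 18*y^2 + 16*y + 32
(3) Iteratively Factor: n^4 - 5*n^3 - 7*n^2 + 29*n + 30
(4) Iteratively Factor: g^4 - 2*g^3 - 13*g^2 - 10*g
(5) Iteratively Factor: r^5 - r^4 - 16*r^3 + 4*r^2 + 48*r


(1) = (z - 3)*(z^5 - 23*z^3 + 6*z^2 + 112*z - 96) = (z - 3)*(z + 3)*(z^4 - 3*z^3 - 14*z^2 + 48*z - 32) = (z - 3)*(z - 2)*(z + 3)*(z^3 - z^2 - 16*z + 16) = (z - 3)*(z - 2)*(z + 3)*(z + 4)*(z^2 - 5*z + 4) = (z - 3)*(z - 2)*(z - 1)*(z + 3)*(z + 4)*(z - 4)
(2) = (y + 1)*(y^3 - 2*y^2 - 16*y + 32) = (y + 1)*(y + 4)*(y^2 - 6*y + 8) = (y - 4)*(y + 1)*(y + 4)*(y - 2)
(3) = (n - 5)*(n^3 - 7*n - 6) = (n - 5)*(n + 1)*(n^2 - n - 6) = (n - 5)*(n - 3)*(n + 1)*(n + 2)
(4) = (g - 5)*(g^3 + 3*g^2 + 2*g) = (g - 5)*(g + 2)*(g^2 + g) = g*(g - 5)*(g + 2)*(g + 1)
(5) = (r - 2)*(r^4 + r^3 - 14*r^2 - 24*r) = r*(r - 2)*(r^3 + r^2 - 14*r - 24) = r*(r - 4)*(r - 2)*(r^2 + 5*r + 6) = r*(r - 4)*(r - 2)*(r + 2)*(r + 3)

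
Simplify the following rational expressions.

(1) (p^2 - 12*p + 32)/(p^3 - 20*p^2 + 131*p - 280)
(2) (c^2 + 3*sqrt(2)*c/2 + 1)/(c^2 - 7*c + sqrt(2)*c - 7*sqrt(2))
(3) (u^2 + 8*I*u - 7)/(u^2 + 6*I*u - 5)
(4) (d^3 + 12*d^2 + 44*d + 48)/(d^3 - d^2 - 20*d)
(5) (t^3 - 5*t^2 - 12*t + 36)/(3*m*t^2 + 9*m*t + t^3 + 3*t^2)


(1) = (p - 4)/(p^2 - 12*p + 35)
(2) = (2*c + sqrt(2))/(2*c - 14)
(3) = (u + 7*I)/(u + 5*I)
(4) = (d^2 + 8*d + 12)/(d^2 - 5*d)
(5) = (t^2 - 8*t + 12)/(3*m*t + t^2)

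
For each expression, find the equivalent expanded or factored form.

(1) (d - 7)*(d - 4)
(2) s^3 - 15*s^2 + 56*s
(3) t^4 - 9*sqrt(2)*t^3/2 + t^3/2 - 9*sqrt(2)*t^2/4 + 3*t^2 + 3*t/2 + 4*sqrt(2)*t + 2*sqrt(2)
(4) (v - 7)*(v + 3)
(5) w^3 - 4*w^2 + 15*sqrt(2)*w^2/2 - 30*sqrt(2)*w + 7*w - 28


(1) = d^2 - 11*d + 28
(2) = s*(s - 8)*(s - 7)
(3) = (t + 1/2)*(t - 4*sqrt(2))*(t - sqrt(2))*(t + sqrt(2)/2)
(4) = v^2 - 4*v - 21
(5) = (w - 4)*(w + sqrt(2)/2)*(w + 7*sqrt(2))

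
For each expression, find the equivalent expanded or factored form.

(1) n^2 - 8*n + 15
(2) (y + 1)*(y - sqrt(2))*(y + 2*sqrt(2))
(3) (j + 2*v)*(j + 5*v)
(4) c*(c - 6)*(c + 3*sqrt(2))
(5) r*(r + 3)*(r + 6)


(1) = (n - 5)*(n - 3)
(2) = y^3 + y^2 + sqrt(2)*y^2 - 4*y + sqrt(2)*y - 4
(3) = j^2 + 7*j*v + 10*v^2
(4) = c^3 - 6*c^2 + 3*sqrt(2)*c^2 - 18*sqrt(2)*c
(5) = r^3 + 9*r^2 + 18*r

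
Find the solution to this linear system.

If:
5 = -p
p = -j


Then:
j = 5
p = -5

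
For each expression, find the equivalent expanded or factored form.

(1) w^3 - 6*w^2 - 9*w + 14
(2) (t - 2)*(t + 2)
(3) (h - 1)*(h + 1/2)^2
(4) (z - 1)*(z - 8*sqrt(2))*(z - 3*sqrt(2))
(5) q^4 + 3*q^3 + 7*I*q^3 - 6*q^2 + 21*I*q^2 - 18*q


(1) = (w - 7)*(w - 1)*(w + 2)
(2) = t^2 - 4
(3) = h^3 - 3*h/4 - 1/4
(4) = z^3 - 11*sqrt(2)*z^2 - z^2 + 11*sqrt(2)*z + 48*z - 48
(5) = q*(q + 3)*(q + I)*(q + 6*I)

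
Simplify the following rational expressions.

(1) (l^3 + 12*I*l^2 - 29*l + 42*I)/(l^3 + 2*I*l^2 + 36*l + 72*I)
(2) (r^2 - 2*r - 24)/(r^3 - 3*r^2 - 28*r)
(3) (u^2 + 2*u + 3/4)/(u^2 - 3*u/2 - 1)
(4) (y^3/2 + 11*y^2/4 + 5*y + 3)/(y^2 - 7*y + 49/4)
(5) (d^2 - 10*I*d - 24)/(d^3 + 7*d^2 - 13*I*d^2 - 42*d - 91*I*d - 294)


(1) = (l^2 + 6*I*l + 7)/(l^2 - 4*I*l + 12)
(2) = (r - 6)/(r^2 - 7*r)
(3) = (2*u + 3)/(2*u - 4)
(4) = (2*y^3 + 11*y^2 + 20*y + 12)/(4*y^2 - 28*y + 49)
(5) = (d - 4*I)/(d^2 + d*(7 - 7*I) - 49*I)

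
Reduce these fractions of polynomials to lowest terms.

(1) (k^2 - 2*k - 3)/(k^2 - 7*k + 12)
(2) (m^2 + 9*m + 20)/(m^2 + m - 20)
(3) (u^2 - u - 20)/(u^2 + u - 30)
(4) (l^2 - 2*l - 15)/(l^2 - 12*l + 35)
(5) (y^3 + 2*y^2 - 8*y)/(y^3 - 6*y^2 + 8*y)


(1) = (k + 1)/(k - 4)
(2) = (m + 4)/(m - 4)
(3) = (u + 4)/(u + 6)
(4) = (l + 3)/(l - 7)
(5) = (y + 4)/(y - 4)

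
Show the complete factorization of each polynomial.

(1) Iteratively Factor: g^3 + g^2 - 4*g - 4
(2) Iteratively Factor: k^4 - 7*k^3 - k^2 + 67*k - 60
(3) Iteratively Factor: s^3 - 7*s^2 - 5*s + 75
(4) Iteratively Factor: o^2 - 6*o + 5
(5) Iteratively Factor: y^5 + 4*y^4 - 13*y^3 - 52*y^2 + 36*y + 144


(1) = (g - 2)*(g^2 + 3*g + 2) = (g - 2)*(g + 2)*(g + 1)
(2) = (k - 1)*(k^3 - 6*k^2 - 7*k + 60) = (k - 1)*(k + 3)*(k^2 - 9*k + 20) = (k - 4)*(k - 1)*(k + 3)*(k - 5)
(3) = (s - 5)*(s^2 - 2*s - 15) = (s - 5)*(s + 3)*(s - 5)
(4) = (o - 1)*(o - 5)
(5) = (y - 2)*(y^4 + 6*y^3 - y^2 - 54*y - 72) = (y - 2)*(y + 2)*(y^3 + 4*y^2 - 9*y - 36) = (y - 3)*(y - 2)*(y + 2)*(y^2 + 7*y + 12) = (y - 3)*(y - 2)*(y + 2)*(y + 4)*(y + 3)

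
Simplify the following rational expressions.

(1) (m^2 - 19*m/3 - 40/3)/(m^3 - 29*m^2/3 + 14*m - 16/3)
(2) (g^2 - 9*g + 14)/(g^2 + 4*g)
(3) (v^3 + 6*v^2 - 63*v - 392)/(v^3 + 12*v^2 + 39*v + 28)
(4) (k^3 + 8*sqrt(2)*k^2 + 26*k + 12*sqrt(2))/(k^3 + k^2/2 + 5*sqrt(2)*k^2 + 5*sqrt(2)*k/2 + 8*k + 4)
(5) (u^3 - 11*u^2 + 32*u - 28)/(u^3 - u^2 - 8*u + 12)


(1) = (3*m + 5)/(3*m^2 - 5*m + 2)
(2) = (g^2 - 9*g + 14)/(g^2 + 4*g)
(3) = (v^2 - v - 56)/(v^2 + 5*v + 4)
(4) = (2*k^2 + 14*sqrt(2)*k + 24)/(2*k^2 + k*(1 + 8*sqrt(2)) + 4*sqrt(2))
(5) = (u - 7)/(u + 3)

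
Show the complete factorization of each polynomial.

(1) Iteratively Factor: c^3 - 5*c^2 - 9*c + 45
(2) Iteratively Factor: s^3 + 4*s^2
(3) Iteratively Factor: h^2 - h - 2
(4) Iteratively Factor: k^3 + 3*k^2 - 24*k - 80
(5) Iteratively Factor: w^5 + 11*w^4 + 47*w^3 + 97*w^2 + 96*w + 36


(1) = (c - 3)*(c^2 - 2*c - 15) = (c - 3)*(c + 3)*(c - 5)
(2) = (s + 4)*(s^2) = s*(s + 4)*(s)
(3) = (h - 2)*(h + 1)
(4) = (k - 5)*(k^2 + 8*k + 16) = (k - 5)*(k + 4)*(k + 4)
(5) = (w + 1)*(w^4 + 10*w^3 + 37*w^2 + 60*w + 36) = (w + 1)*(w + 3)*(w^3 + 7*w^2 + 16*w + 12) = (w + 1)*(w + 3)^2*(w^2 + 4*w + 4) = (w + 1)*(w + 2)*(w + 3)^2*(w + 2)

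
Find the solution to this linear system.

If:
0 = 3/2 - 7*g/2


Then:
g = 3/7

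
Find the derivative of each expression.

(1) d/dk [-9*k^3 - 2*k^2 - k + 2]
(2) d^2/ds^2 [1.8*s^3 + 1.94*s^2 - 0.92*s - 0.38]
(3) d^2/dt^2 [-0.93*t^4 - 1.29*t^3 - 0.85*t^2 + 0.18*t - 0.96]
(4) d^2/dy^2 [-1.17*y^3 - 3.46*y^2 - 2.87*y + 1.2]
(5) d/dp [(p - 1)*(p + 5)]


(1) = -27*k^2 - 4*k - 1
(2) = 10.8*s + 3.88
(3) = -11.16*t^2 - 7.74*t - 1.7
(4) = -7.02*y - 6.92
(5) = 2*p + 4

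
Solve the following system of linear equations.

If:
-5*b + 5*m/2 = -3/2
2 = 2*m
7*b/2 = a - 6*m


Then:
a = 44/5
b = 4/5
m = 1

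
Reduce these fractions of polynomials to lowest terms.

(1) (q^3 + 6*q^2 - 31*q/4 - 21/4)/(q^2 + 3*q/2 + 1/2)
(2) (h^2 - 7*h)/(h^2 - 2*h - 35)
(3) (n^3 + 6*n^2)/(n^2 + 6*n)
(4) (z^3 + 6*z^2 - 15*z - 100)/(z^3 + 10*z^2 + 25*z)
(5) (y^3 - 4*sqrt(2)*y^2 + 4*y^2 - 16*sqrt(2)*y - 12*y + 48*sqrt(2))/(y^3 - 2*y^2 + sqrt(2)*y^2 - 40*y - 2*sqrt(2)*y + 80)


(1) = (2*q^2 + 11*q - 21)/(2*q + 2)
(2) = h/(h + 5)
(3) = n
(4) = (z - 4)/z
(5) = (y + 6)/(y + 5*sqrt(2))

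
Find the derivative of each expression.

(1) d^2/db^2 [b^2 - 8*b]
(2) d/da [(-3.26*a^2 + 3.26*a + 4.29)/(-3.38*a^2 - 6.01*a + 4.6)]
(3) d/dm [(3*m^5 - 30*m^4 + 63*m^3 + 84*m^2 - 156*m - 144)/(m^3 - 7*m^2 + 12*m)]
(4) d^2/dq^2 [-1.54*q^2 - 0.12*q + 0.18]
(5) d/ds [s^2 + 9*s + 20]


(1) = 2
(2) = (30.6114*a^2 - 0.9916*a + 40.7789)/(11.4244*a^4 + 40.6276*a^3 + 5.0241*a^2 - 55.292*a + 21.16)
(3) = 3*(2*m^5 - 15*m^4 + 36*m^3 - 7*m^2 - 24*m + 36)/(m^2*(m^2 - 6*m + 9))
(4) = -3.08000000000000
(5) = 2*s + 9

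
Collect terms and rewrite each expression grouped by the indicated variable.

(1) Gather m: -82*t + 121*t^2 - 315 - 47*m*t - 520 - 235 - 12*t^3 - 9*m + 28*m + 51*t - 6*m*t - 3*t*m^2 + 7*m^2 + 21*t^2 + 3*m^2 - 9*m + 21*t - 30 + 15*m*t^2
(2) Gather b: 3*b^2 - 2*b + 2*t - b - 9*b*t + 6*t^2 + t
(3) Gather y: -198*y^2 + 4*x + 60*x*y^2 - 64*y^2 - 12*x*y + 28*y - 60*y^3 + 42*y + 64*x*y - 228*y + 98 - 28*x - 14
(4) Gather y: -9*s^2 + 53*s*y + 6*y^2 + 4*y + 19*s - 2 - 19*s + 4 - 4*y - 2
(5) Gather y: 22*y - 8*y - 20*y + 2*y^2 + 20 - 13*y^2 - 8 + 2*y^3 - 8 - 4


(1) = m^2*(10 - 3*t) + m*(15*t^2 - 53*t + 10) - 12*t^3 + 142*t^2 - 10*t - 1100
(2) = 3*b^2 + b*(-9*t - 3) + 6*t^2 + 3*t
(3) = -24*x - 60*y^3 + y^2*(60*x - 262) + y*(52*x - 158) + 84
(4) = -9*s^2 + 53*s*y + 6*y^2
(5) = 2*y^3 - 11*y^2 - 6*y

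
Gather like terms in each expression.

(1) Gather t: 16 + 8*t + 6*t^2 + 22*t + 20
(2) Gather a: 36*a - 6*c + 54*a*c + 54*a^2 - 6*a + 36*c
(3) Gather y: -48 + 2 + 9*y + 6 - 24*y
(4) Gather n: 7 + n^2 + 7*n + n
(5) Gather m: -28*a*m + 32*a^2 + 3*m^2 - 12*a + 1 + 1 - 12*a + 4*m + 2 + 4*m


(1) = 6*t^2 + 30*t + 36
(2) = 54*a^2 + a*(54*c + 30) + 30*c
(3) = -15*y - 40
(4) = n^2 + 8*n + 7
(5) = 32*a^2 - 24*a + 3*m^2 + m*(8 - 28*a) + 4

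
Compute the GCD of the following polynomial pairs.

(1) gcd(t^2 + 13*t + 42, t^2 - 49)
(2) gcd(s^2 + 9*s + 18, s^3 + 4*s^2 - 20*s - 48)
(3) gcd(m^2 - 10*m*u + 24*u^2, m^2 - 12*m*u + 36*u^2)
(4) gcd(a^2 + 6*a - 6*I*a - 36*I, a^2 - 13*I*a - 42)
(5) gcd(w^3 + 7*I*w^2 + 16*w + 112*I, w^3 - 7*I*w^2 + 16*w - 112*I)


(1) = t + 7
(2) = s + 6
(3) = -m + 6*u
(4) = a - 6*I
(5) = w^2 + 16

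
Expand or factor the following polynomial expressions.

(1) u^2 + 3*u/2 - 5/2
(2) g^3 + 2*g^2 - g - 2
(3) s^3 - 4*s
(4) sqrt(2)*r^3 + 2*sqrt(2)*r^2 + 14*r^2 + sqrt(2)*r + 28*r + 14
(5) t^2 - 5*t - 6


(1) = (u - 1)*(u + 5/2)
(2) = (g - 1)*(g + 1)*(g + 2)
(3) = s*(s - 2)*(s + 2)
(4) = (r + 1)*(r + 7*sqrt(2))*(sqrt(2)*r + sqrt(2))
(5) = (t - 6)*(t + 1)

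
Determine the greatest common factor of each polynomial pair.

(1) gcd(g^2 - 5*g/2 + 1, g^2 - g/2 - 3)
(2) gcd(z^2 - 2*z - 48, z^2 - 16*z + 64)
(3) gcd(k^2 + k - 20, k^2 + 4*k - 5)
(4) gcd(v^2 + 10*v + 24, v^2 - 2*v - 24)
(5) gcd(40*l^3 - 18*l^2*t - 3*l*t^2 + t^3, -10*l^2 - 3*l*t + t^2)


(1) = g - 2
(2) = gcd((z - 8)*(z + 6), (z - 8)^2) = z - 8
(3) = k + 5
(4) = gcd((v + 4)*(v + 6), (v - 6)*(v + 4)) = v + 4
(5) = gcd((-5*l + t)*(-2*l + t)*(4*l + t), (-5*l + t)*(2*l + t)) = -5*l + t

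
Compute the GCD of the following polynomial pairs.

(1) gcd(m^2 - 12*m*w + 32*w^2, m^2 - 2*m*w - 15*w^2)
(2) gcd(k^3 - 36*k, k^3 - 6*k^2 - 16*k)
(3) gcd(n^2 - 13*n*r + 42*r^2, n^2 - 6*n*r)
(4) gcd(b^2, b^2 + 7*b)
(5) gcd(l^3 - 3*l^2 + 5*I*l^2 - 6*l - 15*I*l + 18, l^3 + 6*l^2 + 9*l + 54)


(1) = 1
(2) = gcd(k*(k - 6)*(k + 6), k*(k - 8)*(k + 2)) = k
(3) = gcd((n - 7*r)*(n - 6*r), n*(n - 6*r)) = -n + 6*r
(4) = gcd(b^2, b*(b + 7)) = b
(5) = gcd((l - 3)*(l + 2*I)*(l + 3*I), (l + 6)*(l - 3*I)*(l + 3*I)) = l + 3*I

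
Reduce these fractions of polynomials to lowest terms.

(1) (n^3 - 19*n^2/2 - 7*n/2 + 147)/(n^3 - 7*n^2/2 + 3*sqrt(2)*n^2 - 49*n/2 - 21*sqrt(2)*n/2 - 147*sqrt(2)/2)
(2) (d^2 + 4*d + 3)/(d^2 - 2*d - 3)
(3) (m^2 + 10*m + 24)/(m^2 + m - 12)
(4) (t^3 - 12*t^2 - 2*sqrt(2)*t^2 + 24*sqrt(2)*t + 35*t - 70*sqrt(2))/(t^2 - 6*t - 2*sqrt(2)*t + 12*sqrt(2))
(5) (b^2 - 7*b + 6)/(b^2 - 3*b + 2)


(1) = (4*n - 24)/(4*n + 12*sqrt(2))
(2) = (d + 3)/(d - 3)
(3) = (m + 6)/(m - 3)
(4) = (t^2 - 12*t + 35)/(t - 6)
(5) = (b - 6)/(b - 2)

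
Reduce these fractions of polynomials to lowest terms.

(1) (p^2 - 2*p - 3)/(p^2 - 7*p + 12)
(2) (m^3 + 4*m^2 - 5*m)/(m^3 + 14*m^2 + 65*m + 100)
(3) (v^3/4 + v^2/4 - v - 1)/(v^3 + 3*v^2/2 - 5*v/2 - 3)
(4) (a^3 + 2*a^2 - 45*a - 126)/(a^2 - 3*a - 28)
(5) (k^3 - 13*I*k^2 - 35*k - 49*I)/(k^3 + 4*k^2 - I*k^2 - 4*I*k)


(1) = (p + 1)/(p - 4)
(2) = (m^2 - m)/(m^2 + 9*m + 20)
(3) = (v - 2)/(4*v - 6)
(4) = (a^2 + 9*a + 18)/(a + 4)
(5) = (k^3 - 13*I*k^2 - 35*k - 49*I)/(k^3 + k^2*(4 - I) - 4*I*k)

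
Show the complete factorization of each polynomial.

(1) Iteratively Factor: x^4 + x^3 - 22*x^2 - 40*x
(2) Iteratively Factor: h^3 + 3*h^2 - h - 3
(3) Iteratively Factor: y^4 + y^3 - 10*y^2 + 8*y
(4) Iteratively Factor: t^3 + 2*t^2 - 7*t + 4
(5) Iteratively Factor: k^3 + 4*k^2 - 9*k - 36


(1) = (x + 4)*(x^3 - 3*x^2 - 10*x) = (x - 5)*(x + 4)*(x^2 + 2*x) = x*(x - 5)*(x + 4)*(x + 2)
(2) = (h + 3)*(h^2 - 1) = (h - 1)*(h + 3)*(h + 1)
(3) = (y - 2)*(y^3 + 3*y^2 - 4*y) = (y - 2)*(y - 1)*(y^2 + 4*y) = (y - 2)*(y - 1)*(y + 4)*(y)
(4) = (t - 1)*(t^2 + 3*t - 4) = (t - 1)*(t + 4)*(t - 1)
(5) = (k + 3)*(k^2 + k - 12) = (k - 3)*(k + 3)*(k + 4)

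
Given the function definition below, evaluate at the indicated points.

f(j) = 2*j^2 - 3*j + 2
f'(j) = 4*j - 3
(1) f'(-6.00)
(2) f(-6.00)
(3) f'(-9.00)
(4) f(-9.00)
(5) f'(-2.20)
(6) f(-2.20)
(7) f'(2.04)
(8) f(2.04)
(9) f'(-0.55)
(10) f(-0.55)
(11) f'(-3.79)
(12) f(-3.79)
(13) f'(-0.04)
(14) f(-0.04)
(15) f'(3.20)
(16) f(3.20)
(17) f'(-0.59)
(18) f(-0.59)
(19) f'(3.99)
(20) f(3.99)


(1) = -27.00
(2) = 92.00
(3) = -39.00
(4) = 191.00
(5) = -11.80
(6) = 18.28
(7) = 5.16
(8) = 4.20
(9) = -5.20
(10) = 4.26
(11) = -18.16
(12) = 42.10
(13) = -3.16
(14) = 2.12
(15) = 9.80
(16) = 12.88
(17) = -5.36
(18) = 4.47
(19) = 12.96
(20) = 21.87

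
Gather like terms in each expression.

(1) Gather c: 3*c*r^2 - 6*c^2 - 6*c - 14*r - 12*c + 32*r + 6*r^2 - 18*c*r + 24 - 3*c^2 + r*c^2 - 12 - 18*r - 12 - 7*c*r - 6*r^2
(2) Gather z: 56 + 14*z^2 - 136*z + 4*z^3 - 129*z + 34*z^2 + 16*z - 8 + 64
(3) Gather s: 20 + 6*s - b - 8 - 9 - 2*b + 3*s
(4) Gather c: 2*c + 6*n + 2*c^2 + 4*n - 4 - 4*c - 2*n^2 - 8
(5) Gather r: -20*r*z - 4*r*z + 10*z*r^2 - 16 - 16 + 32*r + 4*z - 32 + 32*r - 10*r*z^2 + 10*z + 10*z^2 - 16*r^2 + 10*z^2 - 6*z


(1) = c^2*(r - 9) + c*(3*r^2 - 25*r - 18)
(2) = 4*z^3 + 48*z^2 - 249*z + 112
(3) = -3*b + 9*s + 3
(4) = 2*c^2 - 2*c - 2*n^2 + 10*n - 12
(5) = r^2*(10*z - 16) + r*(-10*z^2 - 24*z + 64) + 20*z^2 + 8*z - 64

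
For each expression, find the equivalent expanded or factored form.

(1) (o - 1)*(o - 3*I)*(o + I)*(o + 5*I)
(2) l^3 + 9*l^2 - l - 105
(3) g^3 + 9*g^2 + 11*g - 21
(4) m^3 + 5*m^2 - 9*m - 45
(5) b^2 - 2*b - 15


(1) = o^4 - o^3 + 3*I*o^3 + 13*o^2 - 3*I*o^2 - 13*o + 15*I*o - 15*I
(2) = (l - 3)*(l + 5)*(l + 7)
(3) = (g - 1)*(g + 3)*(g + 7)
(4) = (m - 3)*(m + 3)*(m + 5)
(5) = (b - 5)*(b + 3)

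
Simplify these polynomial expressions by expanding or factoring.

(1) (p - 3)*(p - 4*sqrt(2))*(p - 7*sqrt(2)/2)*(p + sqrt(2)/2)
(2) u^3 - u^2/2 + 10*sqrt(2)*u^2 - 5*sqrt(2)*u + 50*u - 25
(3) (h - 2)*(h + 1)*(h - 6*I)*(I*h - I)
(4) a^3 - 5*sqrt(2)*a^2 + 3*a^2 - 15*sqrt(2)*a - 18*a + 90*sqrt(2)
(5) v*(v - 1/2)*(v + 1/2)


(1) = p^4 - 7*sqrt(2)*p^3 - 3*p^3 + 41*p^2/2 + 21*sqrt(2)*p^2 - 123*p/2 + 14*sqrt(2)*p - 42*sqrt(2)
(2) = (u - 1/2)*(u + 5*sqrt(2))^2
(3) = I*h^4 + 6*h^3 - 2*I*h^3 - 12*h^2 - I*h^2 - 6*h + 2*I*h + 12
(4) = (a - 3)*(a + 6)*(a - 5*sqrt(2))
(5) = v^3 - v/4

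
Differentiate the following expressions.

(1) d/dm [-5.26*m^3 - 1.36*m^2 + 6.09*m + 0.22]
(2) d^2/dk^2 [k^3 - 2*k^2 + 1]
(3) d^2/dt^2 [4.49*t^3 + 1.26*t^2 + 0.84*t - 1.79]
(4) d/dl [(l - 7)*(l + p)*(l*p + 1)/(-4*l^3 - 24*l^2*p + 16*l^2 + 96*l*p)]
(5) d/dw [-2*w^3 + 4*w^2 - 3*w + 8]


(1) = -15.78*m^2 - 2.72*m + 6.09
(2) = 6*k - 4
(3) = 26.94*t + 2.52
(4) = (-l*(p*(l - 7)*(l + p) + (l - 7)*(l*p + 1) + (l + p)*(l*p + 1))*(l^2 + 6*l*p - 4*l - 24*p) + (l - 7)*(l + p)*(l*p + 1)*(3*l^2 + 12*l*p - 8*l - 24*p))/(4*l^2*(l^2 + 6*l*p - 4*l - 24*p)^2)
(5) = -6*w^2 + 8*w - 3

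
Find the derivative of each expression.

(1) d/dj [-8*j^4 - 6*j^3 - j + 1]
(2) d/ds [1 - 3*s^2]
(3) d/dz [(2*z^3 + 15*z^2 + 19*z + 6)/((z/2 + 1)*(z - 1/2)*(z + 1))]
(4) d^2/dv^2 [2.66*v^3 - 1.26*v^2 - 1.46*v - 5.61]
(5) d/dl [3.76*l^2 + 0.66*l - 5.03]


(1) = -32*j^3 - 18*j^2 - 1
(2) = -6*s
(3) = 16*(-5*z^2 - 8*z - 11)/(4*z^4 + 12*z^3 + z^2 - 12*z + 4)
(4) = 15.96*v - 2.52
(5) = 7.52*l + 0.66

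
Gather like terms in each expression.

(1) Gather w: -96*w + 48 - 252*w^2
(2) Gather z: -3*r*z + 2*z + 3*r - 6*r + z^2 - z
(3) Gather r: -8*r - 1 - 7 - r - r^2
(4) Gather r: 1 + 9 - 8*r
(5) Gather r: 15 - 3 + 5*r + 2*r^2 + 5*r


(1) = -252*w^2 - 96*w + 48
(2) = -3*r + z^2 + z*(1 - 3*r)
(3) = -r^2 - 9*r - 8
(4) = 10 - 8*r
(5) = 2*r^2 + 10*r + 12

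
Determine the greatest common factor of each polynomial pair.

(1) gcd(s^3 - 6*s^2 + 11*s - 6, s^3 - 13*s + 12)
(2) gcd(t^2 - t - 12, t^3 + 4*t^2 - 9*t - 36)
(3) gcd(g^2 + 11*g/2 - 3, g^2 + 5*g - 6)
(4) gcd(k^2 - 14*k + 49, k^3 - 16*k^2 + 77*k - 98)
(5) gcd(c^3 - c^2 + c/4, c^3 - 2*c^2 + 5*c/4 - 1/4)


(1) = gcd((s - 3)*(s - 2)*(s - 1), (s - 3)*(s - 1)*(s + 4)) = s^2 - 4*s + 3
(2) = t + 3
(3) = g + 6
(4) = gcd((k - 7)^2, (k - 7)^2*(k - 2)) = k^2 - 14*k + 49
(5) = c^2 - c + 1/4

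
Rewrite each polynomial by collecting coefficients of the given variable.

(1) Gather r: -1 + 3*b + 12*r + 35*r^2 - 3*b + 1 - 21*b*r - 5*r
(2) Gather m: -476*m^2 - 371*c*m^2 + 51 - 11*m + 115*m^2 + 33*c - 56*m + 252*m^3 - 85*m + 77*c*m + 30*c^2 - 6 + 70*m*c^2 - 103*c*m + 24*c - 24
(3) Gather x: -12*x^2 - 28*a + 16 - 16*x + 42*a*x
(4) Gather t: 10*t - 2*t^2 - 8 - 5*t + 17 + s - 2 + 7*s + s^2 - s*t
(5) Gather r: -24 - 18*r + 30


(1) = 35*r^2 + r*(7 - 21*b)
(2) = 30*c^2 + 57*c + 252*m^3 + m^2*(-371*c - 361) + m*(70*c^2 - 26*c - 152) + 21
(3) = -28*a - 12*x^2 + x*(42*a - 16) + 16
(4) = s^2 + 8*s - 2*t^2 + t*(5 - s) + 7
(5) = 6 - 18*r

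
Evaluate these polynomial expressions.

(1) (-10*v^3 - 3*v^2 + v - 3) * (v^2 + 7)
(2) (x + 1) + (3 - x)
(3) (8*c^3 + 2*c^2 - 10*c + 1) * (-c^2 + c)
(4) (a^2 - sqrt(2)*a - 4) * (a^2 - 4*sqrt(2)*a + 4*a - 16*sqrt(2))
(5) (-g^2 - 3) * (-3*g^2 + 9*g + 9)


(1) = -10*v^5 - 3*v^4 - 69*v^3 - 24*v^2 + 7*v - 21
(2) = 4
(3) = -8*c^5 + 6*c^4 + 12*c^3 - 11*c^2 + c
(4) = a^4 - 5*sqrt(2)*a^3 + 4*a^3 - 20*sqrt(2)*a^2 + 4*a^2 + 16*a + 16*sqrt(2)*a + 64*sqrt(2)
(5) = 3*g^4 - 9*g^3 - 27*g - 27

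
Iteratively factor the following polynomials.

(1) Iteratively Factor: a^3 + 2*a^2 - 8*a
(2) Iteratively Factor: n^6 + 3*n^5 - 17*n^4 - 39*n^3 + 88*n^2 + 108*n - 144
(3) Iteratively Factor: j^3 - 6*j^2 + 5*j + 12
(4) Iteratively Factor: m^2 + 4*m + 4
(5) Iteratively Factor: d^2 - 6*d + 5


(1) = (a)*(a^2 + 2*a - 8) = a*(a - 2)*(a + 4)
(2) = (n - 1)*(n^5 + 4*n^4 - 13*n^3 - 52*n^2 + 36*n + 144) = (n - 2)*(n - 1)*(n^4 + 6*n^3 - n^2 - 54*n - 72) = (n - 3)*(n - 2)*(n - 1)*(n^3 + 9*n^2 + 26*n + 24) = (n - 3)*(n - 2)*(n - 1)*(n + 4)*(n^2 + 5*n + 6) = (n - 3)*(n - 2)*(n - 1)*(n + 3)*(n + 4)*(n + 2)
(3) = (j - 4)*(j^2 - 2*j - 3) = (j - 4)*(j - 3)*(j + 1)
(4) = (m + 2)*(m + 2)
(5) = (d - 5)*(d - 1)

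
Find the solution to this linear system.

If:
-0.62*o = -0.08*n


Then:
n = 7.75*o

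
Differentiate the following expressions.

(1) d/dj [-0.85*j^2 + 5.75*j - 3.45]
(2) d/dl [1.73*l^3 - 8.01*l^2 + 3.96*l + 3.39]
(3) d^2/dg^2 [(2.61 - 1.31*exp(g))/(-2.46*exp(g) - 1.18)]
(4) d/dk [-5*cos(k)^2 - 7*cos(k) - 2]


(1) = 5.75 - 1.7*j
(2) = 5.19*l^2 - 16.02*l + 3.96
(3) = (9.400352 - 19.597344*exp(g))*exp(g)/(14.886936*exp(3*g) + 21.422664*exp(2*g) + 10.275912*exp(g) + 1.643032)
(4) = (10*cos(k) + 7)*sin(k)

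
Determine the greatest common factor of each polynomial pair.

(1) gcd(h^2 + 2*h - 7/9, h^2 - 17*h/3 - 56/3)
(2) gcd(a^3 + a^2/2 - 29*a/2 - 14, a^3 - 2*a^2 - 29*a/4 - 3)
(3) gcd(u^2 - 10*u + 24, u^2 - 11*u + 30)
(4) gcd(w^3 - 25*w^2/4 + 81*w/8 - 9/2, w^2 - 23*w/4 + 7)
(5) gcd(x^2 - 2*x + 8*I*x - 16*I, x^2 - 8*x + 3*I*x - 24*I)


(1) = gcd((h - 1/3)*(h + 7/3), (h - 8)*(h + 7/3)) = h + 7/3
(2) = gcd((a - 4)*(a + 1)*(a + 7/2), (a - 4)*(a + 1/2)*(a + 3/2)) = a - 4
(3) = u - 6
(4) = w - 4
(5) = gcd((x - 2)*(x + 8*I), (x - 8)*(x + 3*I)) = 1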